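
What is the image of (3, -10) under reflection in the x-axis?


Reflection across x-axis: (x, y) -> (x, -y)
(3, -10) -> (3, 10)

(3, 10)


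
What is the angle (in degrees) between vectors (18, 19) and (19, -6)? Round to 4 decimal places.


dot = 18*19 + 19*-6 = 228
|u| = 26.1725, |v| = 19.9249
cos(angle) = 0.4372
angle = 64.0737 degrees

64.0737 degrees


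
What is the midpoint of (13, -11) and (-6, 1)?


Midpoint = ((13+-6)/2, (-11+1)/2) = (3.5, -5)

(3.5, -5)


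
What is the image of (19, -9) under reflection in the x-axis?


Reflection across x-axis: (x, y) -> (x, -y)
(19, -9) -> (19, 9)

(19, 9)


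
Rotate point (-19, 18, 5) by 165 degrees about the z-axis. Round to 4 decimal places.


x' = -19*cos(165) - 18*sin(165) = 13.6938
y' = -19*sin(165) + 18*cos(165) = -22.3042
z' = 5

(13.6938, -22.3042, 5)


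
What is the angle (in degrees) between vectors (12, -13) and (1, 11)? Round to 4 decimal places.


dot = 12*1 + -13*11 = -131
|u| = 17.6918, |v| = 11.0454
cos(angle) = -0.6704
angle = 132.0962 degrees

132.0962 degrees


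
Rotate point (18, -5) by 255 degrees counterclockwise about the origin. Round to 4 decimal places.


x' = 18*cos(255) - -5*sin(255) = -9.4884
y' = 18*sin(255) + -5*cos(255) = -16.0926

(-9.4884, -16.0926)


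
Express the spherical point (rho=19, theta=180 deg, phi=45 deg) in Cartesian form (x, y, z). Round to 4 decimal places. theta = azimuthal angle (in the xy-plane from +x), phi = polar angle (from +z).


x = 19 * sin(45) * cos(180) = -13.435
y = 19 * sin(45) * sin(180) = 0
z = 19 * cos(45) = 13.435

(-13.435, 0, 13.435)


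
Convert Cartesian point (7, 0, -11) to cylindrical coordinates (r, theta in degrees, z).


r = sqrt(7^2 + 0^2) = 7
theta = atan2(0, 7) = 0 deg
z = -11

r = 7, theta = 0 deg, z = -11


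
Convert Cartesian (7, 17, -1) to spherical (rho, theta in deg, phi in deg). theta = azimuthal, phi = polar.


rho = sqrt(7^2 + 17^2 + (-1)^2) = 18.412
theta = atan2(17, 7) = 67.6199 deg
phi = acos(-1/18.412) = 93.1134 deg

rho = 18.412, theta = 67.6199 deg, phi = 93.1134 deg


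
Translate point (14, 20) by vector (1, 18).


Translation: (x+dx, y+dy) = (14+1, 20+18) = (15, 38)

(15, 38)


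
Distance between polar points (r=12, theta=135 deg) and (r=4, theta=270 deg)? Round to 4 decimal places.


d = sqrt(r1^2 + r2^2 - 2*r1*r2*cos(t2-t1))
d = sqrt(12^2 + 4^2 - 2*12*4*cos(270-135)) = 15.0958

15.0958


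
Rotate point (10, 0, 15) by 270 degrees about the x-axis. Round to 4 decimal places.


x' = 10
y' = 0*cos(270) - 15*sin(270) = 15
z' = 0*sin(270) + 15*cos(270) = 0

(10, 15, 0)


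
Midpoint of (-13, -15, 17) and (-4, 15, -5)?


Midpoint = ((-13+-4)/2, (-15+15)/2, (17+-5)/2) = (-8.5, 0, 6)

(-8.5, 0, 6)


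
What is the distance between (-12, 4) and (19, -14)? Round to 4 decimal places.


d = sqrt((19--12)^2 + (-14-4)^2) = 35.8469

35.8469


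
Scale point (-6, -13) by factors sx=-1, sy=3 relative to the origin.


Scaling: (x*sx, y*sy) = (-6*-1, -13*3) = (6, -39)

(6, -39)


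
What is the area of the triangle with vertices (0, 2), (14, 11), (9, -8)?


Area = |x1(y2-y3) + x2(y3-y1) + x3(y1-y2)| / 2
= |0*(11--8) + 14*(-8-2) + 9*(2-11)| / 2
= 110.5

110.5


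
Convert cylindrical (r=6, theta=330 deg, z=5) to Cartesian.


x = 6 * cos(330) = 5.1962
y = 6 * sin(330) = -3
z = 5

(5.1962, -3, 5)


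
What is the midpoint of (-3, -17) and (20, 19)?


Midpoint = ((-3+20)/2, (-17+19)/2) = (8.5, 1)

(8.5, 1)


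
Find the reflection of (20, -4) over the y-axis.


Reflection across y-axis: (x, y) -> (-x, y)
(20, -4) -> (-20, -4)

(-20, -4)


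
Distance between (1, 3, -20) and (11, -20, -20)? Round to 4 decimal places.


d = sqrt((11-1)^2 + (-20-3)^2 + (-20--20)^2) = 25.0799

25.0799


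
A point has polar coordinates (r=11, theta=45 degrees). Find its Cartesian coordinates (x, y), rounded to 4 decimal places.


x = 11 * cos(45) = 7.7782
y = 11 * sin(45) = 7.7782

(7.7782, 7.7782)


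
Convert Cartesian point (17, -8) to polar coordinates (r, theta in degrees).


r = sqrt(17^2 + (-8)^2) = 18.7883
theta = atan2(-8, 17) = 334.7989 degrees

r = 18.7883, theta = 334.7989 degrees


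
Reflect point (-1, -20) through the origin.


Reflection through origin: (x, y) -> (-x, -y)
(-1, -20) -> (1, 20)

(1, 20)


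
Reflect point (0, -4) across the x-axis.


Reflection across x-axis: (x, y) -> (x, -y)
(0, -4) -> (0, 4)

(0, 4)


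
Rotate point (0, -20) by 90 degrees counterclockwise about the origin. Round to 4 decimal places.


x' = 0*cos(90) - -20*sin(90) = 20
y' = 0*sin(90) + -20*cos(90) = 0

(20, 0)


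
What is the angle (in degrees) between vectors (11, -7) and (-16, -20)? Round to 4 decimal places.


dot = 11*-16 + -7*-20 = -36
|u| = 13.0384, |v| = 25.6125
cos(angle) = -0.1078
angle = 96.1886 degrees

96.1886 degrees


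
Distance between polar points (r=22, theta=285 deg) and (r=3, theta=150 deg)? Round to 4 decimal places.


d = sqrt(r1^2 + r2^2 - 2*r1*r2*cos(t2-t1))
d = sqrt(22^2 + 3^2 - 2*22*3*cos(150-285)) = 24.2144

24.2144


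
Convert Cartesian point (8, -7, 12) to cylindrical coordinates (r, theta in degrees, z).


r = sqrt(8^2 + (-7)^2) = 10.6301
theta = atan2(-7, 8) = 318.8141 deg
z = 12

r = 10.6301, theta = 318.8141 deg, z = 12


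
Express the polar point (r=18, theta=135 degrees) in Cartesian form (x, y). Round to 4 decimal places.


x = 18 * cos(135) = -12.7279
y = 18 * sin(135) = 12.7279

(-12.7279, 12.7279)


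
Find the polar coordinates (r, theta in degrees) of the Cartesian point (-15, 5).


r = sqrt((-15)^2 + 5^2) = 15.8114
theta = atan2(5, -15) = 161.5651 degrees

r = 15.8114, theta = 161.5651 degrees


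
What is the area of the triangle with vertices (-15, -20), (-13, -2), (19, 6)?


Area = |x1(y2-y3) + x2(y3-y1) + x3(y1-y2)| / 2
= |-15*(-2-6) + -13*(6--20) + 19*(-20--2)| / 2
= 280

280


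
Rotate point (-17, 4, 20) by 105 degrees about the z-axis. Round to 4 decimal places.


x' = -17*cos(105) - 4*sin(105) = 0.5362
y' = -17*sin(105) + 4*cos(105) = -17.456
z' = 20

(0.5362, -17.456, 20)


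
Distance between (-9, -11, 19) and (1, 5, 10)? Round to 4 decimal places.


d = sqrt((1--9)^2 + (5--11)^2 + (10-19)^2) = 20.9045

20.9045


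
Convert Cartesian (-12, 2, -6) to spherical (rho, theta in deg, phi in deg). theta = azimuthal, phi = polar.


rho = sqrt((-12)^2 + 2^2 + (-6)^2) = 13.5647
theta = atan2(2, -12) = 170.5377 deg
phi = acos(-6/13.5647) = 116.2524 deg

rho = 13.5647, theta = 170.5377 deg, phi = 116.2524 deg


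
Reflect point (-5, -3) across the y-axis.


Reflection across y-axis: (x, y) -> (-x, y)
(-5, -3) -> (5, -3)

(5, -3)


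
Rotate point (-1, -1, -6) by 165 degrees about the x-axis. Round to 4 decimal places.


x' = -1
y' = -1*cos(165) - -6*sin(165) = 2.5188
z' = -1*sin(165) + -6*cos(165) = 5.5367

(-1, 2.5188, 5.5367)


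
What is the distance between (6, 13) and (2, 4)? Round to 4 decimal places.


d = sqrt((2-6)^2 + (4-13)^2) = 9.8489

9.8489


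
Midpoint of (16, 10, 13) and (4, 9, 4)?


Midpoint = ((16+4)/2, (10+9)/2, (13+4)/2) = (10, 9.5, 8.5)

(10, 9.5, 8.5)


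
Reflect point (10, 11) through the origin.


Reflection through origin: (x, y) -> (-x, -y)
(10, 11) -> (-10, -11)

(-10, -11)


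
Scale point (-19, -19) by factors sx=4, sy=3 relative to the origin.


Scaling: (x*sx, y*sy) = (-19*4, -19*3) = (-76, -57)

(-76, -57)


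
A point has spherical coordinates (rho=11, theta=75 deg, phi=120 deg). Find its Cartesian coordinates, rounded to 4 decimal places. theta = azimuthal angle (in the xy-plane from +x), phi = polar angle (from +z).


x = 11 * sin(120) * cos(75) = 2.4656
y = 11 * sin(120) * sin(75) = 9.2017
z = 11 * cos(120) = -5.5

(2.4656, 9.2017, -5.5)


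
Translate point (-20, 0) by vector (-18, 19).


Translation: (x+dx, y+dy) = (-20+-18, 0+19) = (-38, 19)

(-38, 19)


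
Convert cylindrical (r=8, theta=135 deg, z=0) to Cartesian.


x = 8 * cos(135) = -5.6569
y = 8 * sin(135) = 5.6569
z = 0

(-5.6569, 5.6569, 0)


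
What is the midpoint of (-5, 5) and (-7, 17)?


Midpoint = ((-5+-7)/2, (5+17)/2) = (-6, 11)

(-6, 11)


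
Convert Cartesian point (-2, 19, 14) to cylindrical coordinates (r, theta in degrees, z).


r = sqrt((-2)^2 + 19^2) = 19.105
theta = atan2(19, -2) = 96.009 deg
z = 14

r = 19.105, theta = 96.009 deg, z = 14


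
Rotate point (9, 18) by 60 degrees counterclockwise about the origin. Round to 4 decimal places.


x' = 9*cos(60) - 18*sin(60) = -11.0885
y' = 9*sin(60) + 18*cos(60) = 16.7942

(-11.0885, 16.7942)


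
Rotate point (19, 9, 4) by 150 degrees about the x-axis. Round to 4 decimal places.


x' = 19
y' = 9*cos(150) - 4*sin(150) = -9.7942
z' = 9*sin(150) + 4*cos(150) = 1.0359

(19, -9.7942, 1.0359)


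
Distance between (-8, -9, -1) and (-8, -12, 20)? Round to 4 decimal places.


d = sqrt((-8--8)^2 + (-12--9)^2 + (20--1)^2) = 21.2132

21.2132


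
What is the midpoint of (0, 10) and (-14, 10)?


Midpoint = ((0+-14)/2, (10+10)/2) = (-7, 10)

(-7, 10)


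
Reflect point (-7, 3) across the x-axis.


Reflection across x-axis: (x, y) -> (x, -y)
(-7, 3) -> (-7, -3)

(-7, -3)


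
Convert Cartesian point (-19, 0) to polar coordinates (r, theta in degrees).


r = sqrt((-19)^2 + 0^2) = 19
theta = atan2(0, -19) = 180 degrees

r = 19, theta = 180 degrees


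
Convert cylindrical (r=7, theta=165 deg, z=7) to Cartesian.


x = 7 * cos(165) = -6.7615
y = 7 * sin(165) = 1.8117
z = 7

(-6.7615, 1.8117, 7)


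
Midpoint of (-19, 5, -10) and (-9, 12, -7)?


Midpoint = ((-19+-9)/2, (5+12)/2, (-10+-7)/2) = (-14, 8.5, -8.5)

(-14, 8.5, -8.5)


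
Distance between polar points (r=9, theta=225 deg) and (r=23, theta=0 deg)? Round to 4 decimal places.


d = sqrt(r1^2 + r2^2 - 2*r1*r2*cos(t2-t1))
d = sqrt(9^2 + 23^2 - 2*9*23*cos(0-225)) = 30.0457

30.0457


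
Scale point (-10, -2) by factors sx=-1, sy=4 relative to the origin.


Scaling: (x*sx, y*sy) = (-10*-1, -2*4) = (10, -8)

(10, -8)


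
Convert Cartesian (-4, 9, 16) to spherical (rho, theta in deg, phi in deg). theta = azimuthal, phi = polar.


rho = sqrt((-4)^2 + 9^2 + 16^2) = 18.7883
theta = atan2(9, -4) = 113.9625 deg
phi = acos(16/18.7883) = 31.6145 deg

rho = 18.7883, theta = 113.9625 deg, phi = 31.6145 deg


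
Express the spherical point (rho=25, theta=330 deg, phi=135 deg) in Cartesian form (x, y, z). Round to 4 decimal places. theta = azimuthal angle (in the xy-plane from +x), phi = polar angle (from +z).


x = 25 * sin(135) * cos(330) = 15.3093
y = 25 * sin(135) * sin(330) = -8.8388
z = 25 * cos(135) = -17.6777

(15.3093, -8.8388, -17.6777)


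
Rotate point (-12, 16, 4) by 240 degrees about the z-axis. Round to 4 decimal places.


x' = -12*cos(240) - 16*sin(240) = 19.8564
y' = -12*sin(240) + 16*cos(240) = 2.3923
z' = 4

(19.8564, 2.3923, 4)


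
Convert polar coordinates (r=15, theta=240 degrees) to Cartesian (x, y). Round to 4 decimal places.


x = 15 * cos(240) = -7.5
y = 15 * sin(240) = -12.9904

(-7.5, -12.9904)


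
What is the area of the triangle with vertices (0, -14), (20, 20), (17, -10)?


Area = |x1(y2-y3) + x2(y3-y1) + x3(y1-y2)| / 2
= |0*(20--10) + 20*(-10--14) + 17*(-14-20)| / 2
= 249

249


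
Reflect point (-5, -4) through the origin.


Reflection through origin: (x, y) -> (-x, -y)
(-5, -4) -> (5, 4)

(5, 4)


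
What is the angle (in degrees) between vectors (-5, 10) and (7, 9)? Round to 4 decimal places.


dot = -5*7 + 10*9 = 55
|u| = 11.1803, |v| = 11.4018
cos(angle) = 0.4315
angle = 64.44 degrees

64.44 degrees


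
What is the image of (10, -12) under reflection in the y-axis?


Reflection across y-axis: (x, y) -> (-x, y)
(10, -12) -> (-10, -12)

(-10, -12)


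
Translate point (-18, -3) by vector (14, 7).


Translation: (x+dx, y+dy) = (-18+14, -3+7) = (-4, 4)

(-4, 4)


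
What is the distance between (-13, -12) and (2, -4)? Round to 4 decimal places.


d = sqrt((2--13)^2 + (-4--12)^2) = 17

17


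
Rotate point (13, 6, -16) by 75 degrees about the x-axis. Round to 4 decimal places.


x' = 13
y' = 6*cos(75) - -16*sin(75) = 17.0077
z' = 6*sin(75) + -16*cos(75) = 1.6545

(13, 17.0077, 1.6545)


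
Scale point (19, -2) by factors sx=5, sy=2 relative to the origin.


Scaling: (x*sx, y*sy) = (19*5, -2*2) = (95, -4)

(95, -4)


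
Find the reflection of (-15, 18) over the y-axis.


Reflection across y-axis: (x, y) -> (-x, y)
(-15, 18) -> (15, 18)

(15, 18)


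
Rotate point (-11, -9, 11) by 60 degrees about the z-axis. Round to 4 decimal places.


x' = -11*cos(60) - -9*sin(60) = 2.2942
y' = -11*sin(60) + -9*cos(60) = -14.0263
z' = 11

(2.2942, -14.0263, 11)


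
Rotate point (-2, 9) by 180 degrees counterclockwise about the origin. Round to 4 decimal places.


x' = -2*cos(180) - 9*sin(180) = 2
y' = -2*sin(180) + 9*cos(180) = -9

(2, -9)


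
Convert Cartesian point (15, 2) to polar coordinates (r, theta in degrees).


r = sqrt(15^2 + 2^2) = 15.1327
theta = atan2(2, 15) = 7.5946 degrees

r = 15.1327, theta = 7.5946 degrees


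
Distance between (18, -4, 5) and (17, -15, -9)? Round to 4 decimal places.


d = sqrt((17-18)^2 + (-15--4)^2 + (-9-5)^2) = 17.8326

17.8326


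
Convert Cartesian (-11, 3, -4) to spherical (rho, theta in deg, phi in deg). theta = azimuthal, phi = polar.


rho = sqrt((-11)^2 + 3^2 + (-4)^2) = 12.083
theta = atan2(3, -11) = 164.7449 deg
phi = acos(-4/12.083) = 109.3321 deg

rho = 12.083, theta = 164.7449 deg, phi = 109.3321 deg


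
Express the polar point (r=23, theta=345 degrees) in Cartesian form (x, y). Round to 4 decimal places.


x = 23 * cos(345) = 22.2163
y = 23 * sin(345) = -5.9528

(22.2163, -5.9528)


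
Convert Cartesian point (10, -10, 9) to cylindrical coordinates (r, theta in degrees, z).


r = sqrt(10^2 + (-10)^2) = 14.1421
theta = atan2(-10, 10) = 315 deg
z = 9

r = 14.1421, theta = 315 deg, z = 9


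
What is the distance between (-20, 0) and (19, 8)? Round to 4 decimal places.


d = sqrt((19--20)^2 + (8-0)^2) = 39.8121

39.8121


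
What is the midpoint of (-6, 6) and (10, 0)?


Midpoint = ((-6+10)/2, (6+0)/2) = (2, 3)

(2, 3)


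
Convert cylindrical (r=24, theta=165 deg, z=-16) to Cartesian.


x = 24 * cos(165) = -23.1822
y = 24 * sin(165) = 6.2117
z = -16

(-23.1822, 6.2117, -16)


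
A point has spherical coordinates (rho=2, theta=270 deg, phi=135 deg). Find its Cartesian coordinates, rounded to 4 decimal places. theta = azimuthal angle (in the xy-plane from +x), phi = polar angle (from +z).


x = 2 * sin(135) * cos(270) = 0
y = 2 * sin(135) * sin(270) = -1.4142
z = 2 * cos(135) = -1.4142

(0, -1.4142, -1.4142)


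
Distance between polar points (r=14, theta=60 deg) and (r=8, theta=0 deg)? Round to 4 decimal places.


d = sqrt(r1^2 + r2^2 - 2*r1*r2*cos(t2-t1))
d = sqrt(14^2 + 8^2 - 2*14*8*cos(0-60)) = 12.1655

12.1655


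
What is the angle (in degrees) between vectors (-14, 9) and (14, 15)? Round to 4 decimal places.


dot = -14*14 + 9*15 = -61
|u| = 16.6433, |v| = 20.5183
cos(angle) = -0.1786
angle = 100.2898 degrees

100.2898 degrees


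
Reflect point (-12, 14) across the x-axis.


Reflection across x-axis: (x, y) -> (x, -y)
(-12, 14) -> (-12, -14)

(-12, -14)


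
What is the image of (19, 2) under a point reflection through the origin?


Reflection through origin: (x, y) -> (-x, -y)
(19, 2) -> (-19, -2)

(-19, -2)


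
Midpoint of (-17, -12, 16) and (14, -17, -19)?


Midpoint = ((-17+14)/2, (-12+-17)/2, (16+-19)/2) = (-1.5, -14.5, -1.5)

(-1.5, -14.5, -1.5)


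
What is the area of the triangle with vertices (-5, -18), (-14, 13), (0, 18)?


Area = |x1(y2-y3) + x2(y3-y1) + x3(y1-y2)| / 2
= |-5*(13-18) + -14*(18--18) + 0*(-18-13)| / 2
= 239.5

239.5


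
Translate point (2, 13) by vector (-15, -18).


Translation: (x+dx, y+dy) = (2+-15, 13+-18) = (-13, -5)

(-13, -5)


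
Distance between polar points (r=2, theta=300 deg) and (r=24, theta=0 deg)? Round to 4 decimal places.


d = sqrt(r1^2 + r2^2 - 2*r1*r2*cos(t2-t1))
d = sqrt(2^2 + 24^2 - 2*2*24*cos(0-300)) = 23.0651

23.0651


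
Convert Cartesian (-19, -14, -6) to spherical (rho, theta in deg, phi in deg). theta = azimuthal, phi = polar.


rho = sqrt((-19)^2 + (-14)^2 + (-6)^2) = 24.3516
theta = atan2(-14, -19) = 216.3844 deg
phi = acos(-6/24.3516) = 104.264 deg

rho = 24.3516, theta = 216.3844 deg, phi = 104.264 deg


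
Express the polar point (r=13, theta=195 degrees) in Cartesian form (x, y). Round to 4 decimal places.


x = 13 * cos(195) = -12.557
y = 13 * sin(195) = -3.3646

(-12.557, -3.3646)


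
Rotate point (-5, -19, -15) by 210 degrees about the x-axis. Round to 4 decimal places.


x' = -5
y' = -19*cos(210) - -15*sin(210) = 8.9545
z' = -19*sin(210) + -15*cos(210) = 22.4904

(-5, 8.9545, 22.4904)


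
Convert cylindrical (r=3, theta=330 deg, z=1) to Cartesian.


x = 3 * cos(330) = 2.5981
y = 3 * sin(330) = -1.5
z = 1

(2.5981, -1.5, 1)


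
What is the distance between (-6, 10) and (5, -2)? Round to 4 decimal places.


d = sqrt((5--6)^2 + (-2-10)^2) = 16.2788

16.2788


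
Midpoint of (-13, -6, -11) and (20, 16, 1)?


Midpoint = ((-13+20)/2, (-6+16)/2, (-11+1)/2) = (3.5, 5, -5)

(3.5, 5, -5)


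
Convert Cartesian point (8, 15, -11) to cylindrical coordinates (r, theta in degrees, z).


r = sqrt(8^2 + 15^2) = 17
theta = atan2(15, 8) = 61.9275 deg
z = -11

r = 17, theta = 61.9275 deg, z = -11


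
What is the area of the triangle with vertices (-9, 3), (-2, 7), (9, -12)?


Area = |x1(y2-y3) + x2(y3-y1) + x3(y1-y2)| / 2
= |-9*(7--12) + -2*(-12-3) + 9*(3-7)| / 2
= 88.5

88.5


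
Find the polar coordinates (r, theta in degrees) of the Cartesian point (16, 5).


r = sqrt(16^2 + 5^2) = 16.7631
theta = atan2(5, 16) = 17.354 degrees

r = 16.7631, theta = 17.354 degrees


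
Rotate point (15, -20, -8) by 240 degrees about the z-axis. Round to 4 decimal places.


x' = 15*cos(240) - -20*sin(240) = -24.8205
y' = 15*sin(240) + -20*cos(240) = -2.9904
z' = -8

(-24.8205, -2.9904, -8)


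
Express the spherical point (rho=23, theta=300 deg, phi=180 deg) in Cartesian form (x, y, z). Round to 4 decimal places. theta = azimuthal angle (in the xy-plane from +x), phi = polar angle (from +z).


x = 23 * sin(180) * cos(300) = 0
y = 23 * sin(180) * sin(300) = 0
z = 23 * cos(180) = -23

(0, 0, -23)


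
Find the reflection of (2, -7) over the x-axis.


Reflection across x-axis: (x, y) -> (x, -y)
(2, -7) -> (2, 7)

(2, 7)


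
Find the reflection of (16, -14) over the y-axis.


Reflection across y-axis: (x, y) -> (-x, y)
(16, -14) -> (-16, -14)

(-16, -14)


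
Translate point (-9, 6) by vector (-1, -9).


Translation: (x+dx, y+dy) = (-9+-1, 6+-9) = (-10, -3)

(-10, -3)


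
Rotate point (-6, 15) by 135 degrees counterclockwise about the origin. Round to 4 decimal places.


x' = -6*cos(135) - 15*sin(135) = -6.364
y' = -6*sin(135) + 15*cos(135) = -14.8492

(-6.364, -14.8492)


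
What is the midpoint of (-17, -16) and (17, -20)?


Midpoint = ((-17+17)/2, (-16+-20)/2) = (0, -18)

(0, -18)


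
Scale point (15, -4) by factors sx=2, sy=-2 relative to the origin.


Scaling: (x*sx, y*sy) = (15*2, -4*-2) = (30, 8)

(30, 8)


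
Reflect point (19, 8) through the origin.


Reflection through origin: (x, y) -> (-x, -y)
(19, 8) -> (-19, -8)

(-19, -8)


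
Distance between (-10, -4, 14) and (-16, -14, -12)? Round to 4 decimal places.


d = sqrt((-16--10)^2 + (-14--4)^2 + (-12-14)^2) = 28.4956

28.4956


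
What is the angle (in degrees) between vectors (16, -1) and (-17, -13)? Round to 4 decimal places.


dot = 16*-17 + -1*-13 = -259
|u| = 16.0312, |v| = 21.4009
cos(angle) = -0.7549
angle = 139.0183 degrees

139.0183 degrees


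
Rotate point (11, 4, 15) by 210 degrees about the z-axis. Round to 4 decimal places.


x' = 11*cos(210) - 4*sin(210) = -7.5263
y' = 11*sin(210) + 4*cos(210) = -8.9641
z' = 15

(-7.5263, -8.9641, 15)


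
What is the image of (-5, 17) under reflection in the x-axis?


Reflection across x-axis: (x, y) -> (x, -y)
(-5, 17) -> (-5, -17)

(-5, -17)


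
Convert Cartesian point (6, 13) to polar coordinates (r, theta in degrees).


r = sqrt(6^2 + 13^2) = 14.3178
theta = atan2(13, 6) = 65.2249 degrees

r = 14.3178, theta = 65.2249 degrees


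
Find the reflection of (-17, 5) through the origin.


Reflection through origin: (x, y) -> (-x, -y)
(-17, 5) -> (17, -5)

(17, -5)


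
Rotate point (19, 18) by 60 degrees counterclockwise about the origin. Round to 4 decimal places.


x' = 19*cos(60) - 18*sin(60) = -6.0885
y' = 19*sin(60) + 18*cos(60) = 25.4545

(-6.0885, 25.4545)


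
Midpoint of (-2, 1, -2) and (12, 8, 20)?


Midpoint = ((-2+12)/2, (1+8)/2, (-2+20)/2) = (5, 4.5, 9)

(5, 4.5, 9)


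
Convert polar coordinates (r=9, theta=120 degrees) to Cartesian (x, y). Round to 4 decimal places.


x = 9 * cos(120) = -4.5
y = 9 * sin(120) = 7.7942

(-4.5, 7.7942)


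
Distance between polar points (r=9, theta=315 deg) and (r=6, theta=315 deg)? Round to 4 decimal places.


d = sqrt(r1^2 + r2^2 - 2*r1*r2*cos(t2-t1))
d = sqrt(9^2 + 6^2 - 2*9*6*cos(315-315)) = 3

3


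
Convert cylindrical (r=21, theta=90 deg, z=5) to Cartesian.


x = 21 * cos(90) = 0
y = 21 * sin(90) = 21
z = 5

(0, 21, 5)


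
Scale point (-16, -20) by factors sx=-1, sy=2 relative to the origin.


Scaling: (x*sx, y*sy) = (-16*-1, -20*2) = (16, -40)

(16, -40)


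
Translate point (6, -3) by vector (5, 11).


Translation: (x+dx, y+dy) = (6+5, -3+11) = (11, 8)

(11, 8)


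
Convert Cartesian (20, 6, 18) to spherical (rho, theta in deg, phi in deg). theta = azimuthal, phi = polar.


rho = sqrt(20^2 + 6^2 + 18^2) = 27.5681
theta = atan2(6, 20) = 16.6992 deg
phi = acos(18/27.5681) = 49.2372 deg

rho = 27.5681, theta = 16.6992 deg, phi = 49.2372 deg


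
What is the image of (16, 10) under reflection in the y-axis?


Reflection across y-axis: (x, y) -> (-x, y)
(16, 10) -> (-16, 10)

(-16, 10)


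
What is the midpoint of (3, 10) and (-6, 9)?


Midpoint = ((3+-6)/2, (10+9)/2) = (-1.5, 9.5)

(-1.5, 9.5)


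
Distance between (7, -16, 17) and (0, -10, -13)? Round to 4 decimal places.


d = sqrt((0-7)^2 + (-10--16)^2 + (-13-17)^2) = 31.3847

31.3847


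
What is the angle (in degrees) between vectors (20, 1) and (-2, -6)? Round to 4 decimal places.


dot = 20*-2 + 1*-6 = -46
|u| = 20.025, |v| = 6.3246
cos(angle) = -0.3632
angle = 111.2974 degrees

111.2974 degrees


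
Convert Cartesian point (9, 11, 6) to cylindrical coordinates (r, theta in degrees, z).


r = sqrt(9^2 + 11^2) = 14.2127
theta = atan2(11, 9) = 50.7106 deg
z = 6

r = 14.2127, theta = 50.7106 deg, z = 6


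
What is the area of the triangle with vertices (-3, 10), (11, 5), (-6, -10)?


Area = |x1(y2-y3) + x2(y3-y1) + x3(y1-y2)| / 2
= |-3*(5--10) + 11*(-10-10) + -6*(10-5)| / 2
= 147.5

147.5


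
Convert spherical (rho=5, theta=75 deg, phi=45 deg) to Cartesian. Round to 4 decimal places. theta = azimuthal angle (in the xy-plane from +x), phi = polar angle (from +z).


x = 5 * sin(45) * cos(75) = 0.9151
y = 5 * sin(45) * sin(75) = 3.4151
z = 5 * cos(45) = 3.5355

(0.9151, 3.4151, 3.5355)


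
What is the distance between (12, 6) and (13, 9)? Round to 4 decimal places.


d = sqrt((13-12)^2 + (9-6)^2) = 3.1623

3.1623


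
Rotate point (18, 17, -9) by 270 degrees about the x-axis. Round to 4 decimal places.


x' = 18
y' = 17*cos(270) - -9*sin(270) = -9
z' = 17*sin(270) + -9*cos(270) = -17

(18, -9, -17)


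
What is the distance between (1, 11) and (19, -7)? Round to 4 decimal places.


d = sqrt((19-1)^2 + (-7-11)^2) = 25.4558

25.4558


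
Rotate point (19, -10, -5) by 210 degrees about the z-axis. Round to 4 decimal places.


x' = 19*cos(210) - -10*sin(210) = -21.4545
y' = 19*sin(210) + -10*cos(210) = -0.8397
z' = -5

(-21.4545, -0.8397, -5)


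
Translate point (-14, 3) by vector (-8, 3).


Translation: (x+dx, y+dy) = (-14+-8, 3+3) = (-22, 6)

(-22, 6)


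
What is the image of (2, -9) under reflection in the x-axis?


Reflection across x-axis: (x, y) -> (x, -y)
(2, -9) -> (2, 9)

(2, 9)


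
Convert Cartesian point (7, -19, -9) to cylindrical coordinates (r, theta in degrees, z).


r = sqrt(7^2 + (-19)^2) = 20.2485
theta = atan2(-19, 7) = 290.2249 deg
z = -9

r = 20.2485, theta = 290.2249 deg, z = -9


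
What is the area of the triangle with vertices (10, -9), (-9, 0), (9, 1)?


Area = |x1(y2-y3) + x2(y3-y1) + x3(y1-y2)| / 2
= |10*(0-1) + -9*(1--9) + 9*(-9-0)| / 2
= 90.5

90.5


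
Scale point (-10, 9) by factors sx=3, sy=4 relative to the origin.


Scaling: (x*sx, y*sy) = (-10*3, 9*4) = (-30, 36)

(-30, 36)


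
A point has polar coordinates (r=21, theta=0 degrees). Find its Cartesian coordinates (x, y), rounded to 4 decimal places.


x = 21 * cos(0) = 21
y = 21 * sin(0) = 0

(21, 0)


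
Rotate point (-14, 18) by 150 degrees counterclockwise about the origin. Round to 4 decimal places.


x' = -14*cos(150) - 18*sin(150) = 3.1244
y' = -14*sin(150) + 18*cos(150) = -22.5885

(3.1244, -22.5885)


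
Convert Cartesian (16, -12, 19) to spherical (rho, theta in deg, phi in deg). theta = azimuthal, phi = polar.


rho = sqrt(16^2 + (-12)^2 + 19^2) = 27.5862
theta = atan2(-12, 16) = 323.1301 deg
phi = acos(19/27.5862) = 46.4688 deg

rho = 27.5862, theta = 323.1301 deg, phi = 46.4688 deg


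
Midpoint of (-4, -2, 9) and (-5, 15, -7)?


Midpoint = ((-4+-5)/2, (-2+15)/2, (9+-7)/2) = (-4.5, 6.5, 1)

(-4.5, 6.5, 1)


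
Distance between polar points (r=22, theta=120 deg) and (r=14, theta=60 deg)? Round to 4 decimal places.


d = sqrt(r1^2 + r2^2 - 2*r1*r2*cos(t2-t1))
d = sqrt(22^2 + 14^2 - 2*22*14*cos(60-120)) = 19.2873

19.2873


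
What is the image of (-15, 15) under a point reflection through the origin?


Reflection through origin: (x, y) -> (-x, -y)
(-15, 15) -> (15, -15)

(15, -15)


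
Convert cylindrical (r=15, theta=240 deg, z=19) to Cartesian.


x = 15 * cos(240) = -7.5
y = 15 * sin(240) = -12.9904
z = 19

(-7.5, -12.9904, 19)


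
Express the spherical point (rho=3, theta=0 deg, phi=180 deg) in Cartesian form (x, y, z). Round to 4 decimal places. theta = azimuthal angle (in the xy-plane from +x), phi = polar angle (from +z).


x = 3 * sin(180) * cos(0) = 0
y = 3 * sin(180) * sin(0) = 0
z = 3 * cos(180) = -3

(0, 0, -3)


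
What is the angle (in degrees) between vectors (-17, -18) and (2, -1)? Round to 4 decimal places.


dot = -17*2 + -18*-1 = -16
|u| = 24.7588, |v| = 2.2361
cos(angle) = -0.289
angle = 106.7984 degrees

106.7984 degrees


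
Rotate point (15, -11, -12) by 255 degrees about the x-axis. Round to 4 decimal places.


x' = 15
y' = -11*cos(255) - -12*sin(255) = -8.7441
z' = -11*sin(255) + -12*cos(255) = 13.731

(15, -8.7441, 13.731)


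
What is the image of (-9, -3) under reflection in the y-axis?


Reflection across y-axis: (x, y) -> (-x, y)
(-9, -3) -> (9, -3)

(9, -3)


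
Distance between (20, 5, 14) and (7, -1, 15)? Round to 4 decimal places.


d = sqrt((7-20)^2 + (-1-5)^2 + (15-14)^2) = 14.3527

14.3527


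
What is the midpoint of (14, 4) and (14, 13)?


Midpoint = ((14+14)/2, (4+13)/2) = (14, 8.5)

(14, 8.5)


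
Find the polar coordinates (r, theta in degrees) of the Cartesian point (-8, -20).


r = sqrt((-8)^2 + (-20)^2) = 21.5407
theta = atan2(-20, -8) = 248.1986 degrees

r = 21.5407, theta = 248.1986 degrees


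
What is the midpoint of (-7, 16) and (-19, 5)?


Midpoint = ((-7+-19)/2, (16+5)/2) = (-13, 10.5)

(-13, 10.5)


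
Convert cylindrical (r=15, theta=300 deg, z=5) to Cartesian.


x = 15 * cos(300) = 7.5
y = 15 * sin(300) = -12.9904
z = 5

(7.5, -12.9904, 5)


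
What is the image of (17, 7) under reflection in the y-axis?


Reflection across y-axis: (x, y) -> (-x, y)
(17, 7) -> (-17, 7)

(-17, 7)


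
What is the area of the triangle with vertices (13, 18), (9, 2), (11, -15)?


Area = |x1(y2-y3) + x2(y3-y1) + x3(y1-y2)| / 2
= |13*(2--15) + 9*(-15-18) + 11*(18-2)| / 2
= 50

50


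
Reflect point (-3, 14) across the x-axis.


Reflection across x-axis: (x, y) -> (x, -y)
(-3, 14) -> (-3, -14)

(-3, -14)


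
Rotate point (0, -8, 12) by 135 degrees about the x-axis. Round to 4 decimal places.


x' = 0
y' = -8*cos(135) - 12*sin(135) = -2.8284
z' = -8*sin(135) + 12*cos(135) = -14.1421

(0, -2.8284, -14.1421)


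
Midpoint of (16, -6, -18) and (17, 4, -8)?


Midpoint = ((16+17)/2, (-6+4)/2, (-18+-8)/2) = (16.5, -1, -13)

(16.5, -1, -13)


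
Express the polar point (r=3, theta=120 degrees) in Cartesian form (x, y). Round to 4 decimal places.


x = 3 * cos(120) = -1.5
y = 3 * sin(120) = 2.5981

(-1.5, 2.5981)


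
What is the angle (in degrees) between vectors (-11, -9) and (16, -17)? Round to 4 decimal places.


dot = -11*16 + -9*-17 = -23
|u| = 14.2127, |v| = 23.3452
cos(angle) = -0.0693
angle = 93.9749 degrees

93.9749 degrees


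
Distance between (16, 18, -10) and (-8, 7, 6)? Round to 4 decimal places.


d = sqrt((-8-16)^2 + (7-18)^2 + (6--10)^2) = 30.8707

30.8707


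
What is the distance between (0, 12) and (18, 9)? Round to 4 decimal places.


d = sqrt((18-0)^2 + (9-12)^2) = 18.2483

18.2483


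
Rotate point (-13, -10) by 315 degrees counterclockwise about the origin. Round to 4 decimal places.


x' = -13*cos(315) - -10*sin(315) = -16.2635
y' = -13*sin(315) + -10*cos(315) = 2.1213

(-16.2635, 2.1213)


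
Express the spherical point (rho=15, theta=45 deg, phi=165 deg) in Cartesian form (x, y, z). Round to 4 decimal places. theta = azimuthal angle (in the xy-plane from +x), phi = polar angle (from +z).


x = 15 * sin(165) * cos(45) = 2.7452
y = 15 * sin(165) * sin(45) = 2.7452
z = 15 * cos(165) = -14.4889

(2.7452, 2.7452, -14.4889)


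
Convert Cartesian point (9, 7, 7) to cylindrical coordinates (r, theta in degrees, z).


r = sqrt(9^2 + 7^2) = 11.4018
theta = atan2(7, 9) = 37.875 deg
z = 7

r = 11.4018, theta = 37.875 deg, z = 7


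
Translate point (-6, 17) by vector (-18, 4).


Translation: (x+dx, y+dy) = (-6+-18, 17+4) = (-24, 21)

(-24, 21)


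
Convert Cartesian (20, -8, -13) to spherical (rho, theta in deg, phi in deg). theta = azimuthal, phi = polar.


rho = sqrt(20^2 + (-8)^2 + (-13)^2) = 25.1595
theta = atan2(-8, 20) = 338.1986 deg
phi = acos(-13/25.1595) = 121.1114 deg

rho = 25.1595, theta = 338.1986 deg, phi = 121.1114 deg


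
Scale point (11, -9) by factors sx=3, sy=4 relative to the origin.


Scaling: (x*sx, y*sy) = (11*3, -9*4) = (33, -36)

(33, -36)


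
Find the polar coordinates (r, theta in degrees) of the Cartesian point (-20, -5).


r = sqrt((-20)^2 + (-5)^2) = 20.6155
theta = atan2(-5, -20) = 194.0362 degrees

r = 20.6155, theta = 194.0362 degrees


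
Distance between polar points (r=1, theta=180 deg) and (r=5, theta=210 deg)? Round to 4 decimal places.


d = sqrt(r1^2 + r2^2 - 2*r1*r2*cos(t2-t1))
d = sqrt(1^2 + 5^2 - 2*1*5*cos(210-180)) = 4.1641

4.1641


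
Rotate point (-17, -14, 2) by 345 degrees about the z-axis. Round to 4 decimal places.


x' = -17*cos(345) - -14*sin(345) = -20.0442
y' = -17*sin(345) + -14*cos(345) = -9.123
z' = 2

(-20.0442, -9.123, 2)


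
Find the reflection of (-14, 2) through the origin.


Reflection through origin: (x, y) -> (-x, -y)
(-14, 2) -> (14, -2)

(14, -2)


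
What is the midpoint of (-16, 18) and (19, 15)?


Midpoint = ((-16+19)/2, (18+15)/2) = (1.5, 16.5)

(1.5, 16.5)


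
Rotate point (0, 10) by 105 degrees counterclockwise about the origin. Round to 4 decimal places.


x' = 0*cos(105) - 10*sin(105) = -9.6593
y' = 0*sin(105) + 10*cos(105) = -2.5882

(-9.6593, -2.5882)


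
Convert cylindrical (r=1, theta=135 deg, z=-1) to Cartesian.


x = 1 * cos(135) = -0.7071
y = 1 * sin(135) = 0.7071
z = -1

(-0.7071, 0.7071, -1)


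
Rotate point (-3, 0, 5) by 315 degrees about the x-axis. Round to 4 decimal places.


x' = -3
y' = 0*cos(315) - 5*sin(315) = 3.5355
z' = 0*sin(315) + 5*cos(315) = 3.5355

(-3, 3.5355, 3.5355)


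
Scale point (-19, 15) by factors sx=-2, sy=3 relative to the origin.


Scaling: (x*sx, y*sy) = (-19*-2, 15*3) = (38, 45)

(38, 45)


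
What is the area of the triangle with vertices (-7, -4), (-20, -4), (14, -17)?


Area = |x1(y2-y3) + x2(y3-y1) + x3(y1-y2)| / 2
= |-7*(-4--17) + -20*(-17--4) + 14*(-4--4)| / 2
= 84.5

84.5


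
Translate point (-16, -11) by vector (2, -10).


Translation: (x+dx, y+dy) = (-16+2, -11+-10) = (-14, -21)

(-14, -21)


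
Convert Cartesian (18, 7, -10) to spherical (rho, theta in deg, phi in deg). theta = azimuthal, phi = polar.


rho = sqrt(18^2 + 7^2 + (-10)^2) = 21.7486
theta = atan2(7, 18) = 21.2505 deg
phi = acos(-10/21.7486) = 117.3742 deg

rho = 21.7486, theta = 21.2505 deg, phi = 117.3742 deg


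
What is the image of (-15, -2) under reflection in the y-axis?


Reflection across y-axis: (x, y) -> (-x, y)
(-15, -2) -> (15, -2)

(15, -2)


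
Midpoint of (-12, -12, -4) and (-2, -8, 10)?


Midpoint = ((-12+-2)/2, (-12+-8)/2, (-4+10)/2) = (-7, -10, 3)

(-7, -10, 3)


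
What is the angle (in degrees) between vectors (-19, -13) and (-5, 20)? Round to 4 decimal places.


dot = -19*-5 + -13*20 = -165
|u| = 23.0217, |v| = 20.6155
cos(angle) = -0.3477
angle = 110.3441 degrees

110.3441 degrees


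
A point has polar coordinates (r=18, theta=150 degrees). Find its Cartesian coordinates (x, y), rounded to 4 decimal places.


x = 18 * cos(150) = -15.5885
y = 18 * sin(150) = 9

(-15.5885, 9)


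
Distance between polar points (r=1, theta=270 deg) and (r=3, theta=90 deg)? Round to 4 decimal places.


d = sqrt(r1^2 + r2^2 - 2*r1*r2*cos(t2-t1))
d = sqrt(1^2 + 3^2 - 2*1*3*cos(90-270)) = 4

4


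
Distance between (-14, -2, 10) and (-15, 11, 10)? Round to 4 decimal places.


d = sqrt((-15--14)^2 + (11--2)^2 + (10-10)^2) = 13.0384

13.0384


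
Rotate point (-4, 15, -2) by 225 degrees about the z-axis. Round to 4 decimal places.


x' = -4*cos(225) - 15*sin(225) = 13.435
y' = -4*sin(225) + 15*cos(225) = -7.7782
z' = -2

(13.435, -7.7782, -2)


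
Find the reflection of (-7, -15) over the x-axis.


Reflection across x-axis: (x, y) -> (x, -y)
(-7, -15) -> (-7, 15)

(-7, 15)


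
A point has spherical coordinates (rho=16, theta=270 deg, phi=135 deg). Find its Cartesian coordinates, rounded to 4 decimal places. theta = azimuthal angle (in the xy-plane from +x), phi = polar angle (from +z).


x = 16 * sin(135) * cos(270) = 0
y = 16 * sin(135) * sin(270) = -11.3137
z = 16 * cos(135) = -11.3137

(0, -11.3137, -11.3137)


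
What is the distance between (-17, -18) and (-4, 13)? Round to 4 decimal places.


d = sqrt((-4--17)^2 + (13--18)^2) = 33.6155

33.6155


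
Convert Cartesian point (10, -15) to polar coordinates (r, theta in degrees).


r = sqrt(10^2 + (-15)^2) = 18.0278
theta = atan2(-15, 10) = 303.6901 degrees

r = 18.0278, theta = 303.6901 degrees


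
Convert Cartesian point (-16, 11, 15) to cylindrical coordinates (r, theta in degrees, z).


r = sqrt((-16)^2 + 11^2) = 19.4165
theta = atan2(11, -16) = 145.4915 deg
z = 15

r = 19.4165, theta = 145.4915 deg, z = 15


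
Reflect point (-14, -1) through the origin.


Reflection through origin: (x, y) -> (-x, -y)
(-14, -1) -> (14, 1)

(14, 1)


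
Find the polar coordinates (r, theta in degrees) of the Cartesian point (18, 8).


r = sqrt(18^2 + 8^2) = 19.6977
theta = atan2(8, 18) = 23.9625 degrees

r = 19.6977, theta = 23.9625 degrees


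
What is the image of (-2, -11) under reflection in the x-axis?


Reflection across x-axis: (x, y) -> (x, -y)
(-2, -11) -> (-2, 11)

(-2, 11)


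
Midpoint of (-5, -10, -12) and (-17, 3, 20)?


Midpoint = ((-5+-17)/2, (-10+3)/2, (-12+20)/2) = (-11, -3.5, 4)

(-11, -3.5, 4)


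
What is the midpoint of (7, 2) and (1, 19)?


Midpoint = ((7+1)/2, (2+19)/2) = (4, 10.5)

(4, 10.5)


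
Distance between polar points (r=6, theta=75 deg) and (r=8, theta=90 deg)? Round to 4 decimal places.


d = sqrt(r1^2 + r2^2 - 2*r1*r2*cos(t2-t1))
d = sqrt(6^2 + 8^2 - 2*6*8*cos(90-75)) = 2.6965

2.6965


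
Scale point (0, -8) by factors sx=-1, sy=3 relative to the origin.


Scaling: (x*sx, y*sy) = (0*-1, -8*3) = (0, -24)

(0, -24)


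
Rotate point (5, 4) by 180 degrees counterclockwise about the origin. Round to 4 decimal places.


x' = 5*cos(180) - 4*sin(180) = -5
y' = 5*sin(180) + 4*cos(180) = -4

(-5, -4)


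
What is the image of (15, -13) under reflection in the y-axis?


Reflection across y-axis: (x, y) -> (-x, y)
(15, -13) -> (-15, -13)

(-15, -13)


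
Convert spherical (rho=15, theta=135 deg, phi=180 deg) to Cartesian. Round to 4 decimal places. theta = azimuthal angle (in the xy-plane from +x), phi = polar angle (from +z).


x = 15 * sin(180) * cos(135) = 0
y = 15 * sin(180) * sin(135) = 0
z = 15 * cos(180) = -15

(0, 0, -15)


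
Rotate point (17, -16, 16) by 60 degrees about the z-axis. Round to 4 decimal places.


x' = 17*cos(60) - -16*sin(60) = 22.3564
y' = 17*sin(60) + -16*cos(60) = 6.7224
z' = 16

(22.3564, 6.7224, 16)


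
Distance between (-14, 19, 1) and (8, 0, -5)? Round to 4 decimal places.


d = sqrt((8--14)^2 + (0-19)^2 + (-5-1)^2) = 29.6816

29.6816


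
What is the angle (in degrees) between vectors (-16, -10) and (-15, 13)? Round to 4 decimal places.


dot = -16*-15 + -10*13 = 110
|u| = 18.868, |v| = 19.8494
cos(angle) = 0.2937
angle = 72.9198 degrees

72.9198 degrees


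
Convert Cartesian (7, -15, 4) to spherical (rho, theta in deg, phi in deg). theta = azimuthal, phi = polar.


rho = sqrt(7^2 + (-15)^2 + 4^2) = 17.0294
theta = atan2(-15, 7) = 295.0169 deg
phi = acos(4/17.0294) = 76.415 deg

rho = 17.0294, theta = 295.0169 deg, phi = 76.415 deg


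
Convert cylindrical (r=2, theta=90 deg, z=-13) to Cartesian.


x = 2 * cos(90) = 0
y = 2 * sin(90) = 2
z = -13

(0, 2, -13)


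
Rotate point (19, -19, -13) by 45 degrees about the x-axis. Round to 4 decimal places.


x' = 19
y' = -19*cos(45) - -13*sin(45) = -4.2426
z' = -19*sin(45) + -13*cos(45) = -22.6274

(19, -4.2426, -22.6274)


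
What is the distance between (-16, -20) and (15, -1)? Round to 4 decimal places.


d = sqrt((15--16)^2 + (-1--20)^2) = 36.3593

36.3593


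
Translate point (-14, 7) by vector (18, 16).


Translation: (x+dx, y+dy) = (-14+18, 7+16) = (4, 23)

(4, 23)


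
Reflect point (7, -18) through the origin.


Reflection through origin: (x, y) -> (-x, -y)
(7, -18) -> (-7, 18)

(-7, 18)


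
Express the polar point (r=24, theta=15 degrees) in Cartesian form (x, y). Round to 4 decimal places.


x = 24 * cos(15) = 23.1822
y = 24 * sin(15) = 6.2117

(23.1822, 6.2117)


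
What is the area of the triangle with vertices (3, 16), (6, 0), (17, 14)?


Area = |x1(y2-y3) + x2(y3-y1) + x3(y1-y2)| / 2
= |3*(0-14) + 6*(14-16) + 17*(16-0)| / 2
= 109

109


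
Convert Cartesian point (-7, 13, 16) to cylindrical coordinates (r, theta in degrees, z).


r = sqrt((-7)^2 + 13^2) = 14.7648
theta = atan2(13, -7) = 118.3008 deg
z = 16

r = 14.7648, theta = 118.3008 deg, z = 16


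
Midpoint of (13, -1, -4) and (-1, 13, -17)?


Midpoint = ((13+-1)/2, (-1+13)/2, (-4+-17)/2) = (6, 6, -10.5)

(6, 6, -10.5)


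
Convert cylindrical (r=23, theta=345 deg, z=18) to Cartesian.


x = 23 * cos(345) = 22.2163
y = 23 * sin(345) = -5.9528
z = 18

(22.2163, -5.9528, 18)
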